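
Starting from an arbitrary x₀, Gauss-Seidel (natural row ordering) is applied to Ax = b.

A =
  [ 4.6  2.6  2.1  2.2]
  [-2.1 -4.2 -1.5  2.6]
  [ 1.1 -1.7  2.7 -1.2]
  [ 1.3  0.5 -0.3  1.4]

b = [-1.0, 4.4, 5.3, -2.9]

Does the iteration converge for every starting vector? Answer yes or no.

Split A = D + L + U, D = diag(4.6, -4.2, 2.7, 1.4).
Gauss-Seidel: T = -(D+L)⁻¹U, row 0 first, T[0,1] = -(2.6)/(4.6) = -0.5652; later rows by forward substitution.
  T[0,:] = [+0.0000  -0.5652  -0.4565  -0.4783]
  T[1,:] = [+0.0000  +0.2826  -0.1289  +0.8582]
  T[2,:] = [+0.0000  +0.4082  +0.1048  +1.1796]
  T[3,:] = [+0.0000  +0.5114  +0.4924  +0.3904]
|eigenvalues of T|: 1.3241, 0.6440, 0.0977, 0.0000.
spectral radius ρ = 1.3241; 1.3241 > 1, so it fails to converge.

no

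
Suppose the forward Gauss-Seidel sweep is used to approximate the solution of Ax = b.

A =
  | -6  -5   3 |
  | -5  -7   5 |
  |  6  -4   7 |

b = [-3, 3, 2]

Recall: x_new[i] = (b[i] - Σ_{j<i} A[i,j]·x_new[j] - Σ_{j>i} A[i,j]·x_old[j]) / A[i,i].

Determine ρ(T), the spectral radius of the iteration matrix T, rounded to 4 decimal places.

Split A = D + L + U, D = diag(-6, -7, 7).
T_GS = -(D+L)⁻¹U: row 0 first, T[0,1] = -(-5)/(-6) = -0.8333; later rows by forward substitution.
  T[0,:] = [+0.0000  -0.8333  +0.5000]
  T[1,:] = [+0.0000  +0.5952  +0.3571]
  T[2,:] = [+0.0000  +1.0544  -0.2245]
eigenvalue magnitudes: 0.9233, 0.5526, 0.0000.
spectral radius ρ = 0.9233; 0.9233 < 1: convergent.

0.9233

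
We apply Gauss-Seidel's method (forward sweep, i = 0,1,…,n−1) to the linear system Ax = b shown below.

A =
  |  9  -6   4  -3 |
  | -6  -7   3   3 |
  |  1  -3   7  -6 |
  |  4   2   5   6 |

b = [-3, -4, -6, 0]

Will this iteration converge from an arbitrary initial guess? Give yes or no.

yes

Write A = D+L+U with D = diag(9, -7, 7, 6).
T_GS = -(D+L)⁻¹U: row 0 first, T[0,2] = -(4)/(9) = -0.4444; later rows by forward substitution.
  T[0,:] = [+0.0000, +0.6667, -0.4444, +0.3333]
  T[1,:] = [+0.0000, -0.5714, +0.8095, +0.1429]
  T[2,:] = [+0.0000, -0.3401, +0.4104, +0.8707]
  T[3,:] = [+0.0000, +0.0295, -0.3156, -0.9955]
eigenvalue magnitudes: 0.8246, 0.4450, 0.4450, 0.0000.
ρ = 0.8246; 0.8246 < 1: convergent.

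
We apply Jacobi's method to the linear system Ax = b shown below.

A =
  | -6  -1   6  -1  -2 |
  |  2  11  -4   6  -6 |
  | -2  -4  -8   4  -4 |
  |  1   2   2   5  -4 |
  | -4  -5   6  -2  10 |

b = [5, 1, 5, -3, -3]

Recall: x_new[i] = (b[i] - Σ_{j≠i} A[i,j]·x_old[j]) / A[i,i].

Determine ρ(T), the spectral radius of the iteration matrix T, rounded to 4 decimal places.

1.1236

Split A = D + L + U, D = diag(-6, 11, -8, 5, 10).
T_J = -D⁻¹(L+U): T[4,1] = -(-5)/(10) = +0.5000; T[4,4] = 0.
  T[0,:] = [+0.0000  -0.1667  +1.0000  -0.1667  -0.3333]
  T[1,:] = [-0.1818  +0.0000  +0.3636  -0.5455  +0.5455]
  T[2,:] = [-0.2500  -0.5000  +0.0000  +0.5000  -0.5000]
  T[3,:] = [-0.2000  -0.4000  -0.4000  +0.0000  +0.8000]
  T[4,:] = [+0.4000  +0.5000  -0.6000  +0.2000  +0.0000]
|eigenvalues of T|: 1.1236, 0.8710, 0.8710, 0.2326, 0.0566.
ρ = 1.1236; 1.1236 > 1: divergent.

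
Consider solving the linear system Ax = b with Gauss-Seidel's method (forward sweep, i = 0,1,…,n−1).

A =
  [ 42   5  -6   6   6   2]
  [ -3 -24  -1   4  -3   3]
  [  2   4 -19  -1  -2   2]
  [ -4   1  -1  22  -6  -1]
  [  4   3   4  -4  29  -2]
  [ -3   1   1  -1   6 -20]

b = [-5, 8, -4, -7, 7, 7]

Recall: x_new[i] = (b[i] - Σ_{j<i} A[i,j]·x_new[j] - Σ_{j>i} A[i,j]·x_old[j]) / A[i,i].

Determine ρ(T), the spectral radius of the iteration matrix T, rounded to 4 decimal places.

0.1573

Split A = D + L + U, D = diag(42, -24, -19, 22, 29, -20).
T_GS = -(D+L)⁻¹U: row 0 first, T[0,5] = -(2)/(42) = -0.0476; later rows by forward substitution.
  T[0,:] = [+0.0000 -0.1190 +0.1429 -0.1429 -0.1429 -0.0476]
  T[1,:] = [+0.0000 +0.0149 -0.0595 +0.1845 -0.1071 +0.1310]
  T[2,:] = [+0.0000 -0.0094 +0.0025 -0.0288 -0.1429 +0.1278]
  T[3,:] = [+0.0000 -0.0227 +0.0288 -0.0357 +0.2451 +0.0367]
  T[4,:] = [+0.0000 +0.0130 -0.0099 -0.0003 +0.0843 +0.0494]
  T[5,:] = [+0.0000 +0.0232 -0.0287 +0.0309 +0.0220 +0.0331]
|λ(T)| sorted: 0.1573, 0.1044, 0.1044, 0.0207, 0.0207, 0.0000.
ρ = 0.1573; 0.1573 < 1 ⇒ converges.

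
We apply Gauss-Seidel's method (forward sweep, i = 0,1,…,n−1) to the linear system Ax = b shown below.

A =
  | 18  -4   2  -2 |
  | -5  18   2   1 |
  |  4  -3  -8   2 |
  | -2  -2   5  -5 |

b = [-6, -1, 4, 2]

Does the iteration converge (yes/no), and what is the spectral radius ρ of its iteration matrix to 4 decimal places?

yes, ρ = 0.3657

Write A = D+L+U with D = diag(18, 18, -8, -5).
Gauss-Seidel: T = -(D+L)⁻¹U, row 0 first, T[0,3] = -(-2)/(18) = +0.1111; later rows by forward substitution.
  T[0,:] = [+0.0000, +0.2222, -0.1111, +0.1111]
  T[1,:] = [+0.0000, +0.0617, -0.1420, -0.0247]
  T[2,:] = [+0.0000, +0.0880, -0.0023, +0.3148]
  T[3,:] = [+0.0000, -0.0256, +0.0989, +0.2802]
eigenvalue magnitudes: 0.3657, 0.0822, 0.0822, 0.0000.
ρ(T) = max|λ| = 0.3657; 0.3657 < 1 ⇒ converges.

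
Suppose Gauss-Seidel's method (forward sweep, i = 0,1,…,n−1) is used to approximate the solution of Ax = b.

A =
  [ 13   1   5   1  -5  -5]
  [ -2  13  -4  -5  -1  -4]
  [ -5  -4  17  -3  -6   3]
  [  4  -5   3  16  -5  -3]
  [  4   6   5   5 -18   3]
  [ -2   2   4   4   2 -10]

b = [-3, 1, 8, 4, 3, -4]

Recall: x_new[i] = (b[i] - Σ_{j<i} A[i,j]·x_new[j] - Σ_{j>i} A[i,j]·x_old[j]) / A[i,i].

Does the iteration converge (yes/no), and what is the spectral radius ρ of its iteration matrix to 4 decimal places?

Split A = D + L + U, D = diag(13, 13, 17, 16, -18, -10).
T_GS = -(D+L)⁻¹U: row 0 first, T[0,4] = -(-5)/(13) = +0.3846; later rows by forward substitution.
  T[0,:] = [+0.0000, -0.0769, -0.3846, -0.0769, +0.3846, +0.3846]
  T[1,:] = [+0.0000, -0.0118, +0.2485, +0.3728, +0.1361, +0.3669]
  T[2,:] = [+0.0000, -0.0254, -0.0546, +0.2416, +0.4981, +0.0230]
  T[3,:] = [+0.0000, +0.0203, +0.1841, +0.0904, +0.1655, +0.2017]
  T[4,:] = [+0.0000, -0.0225, +0.0333, +0.1994, +0.3152, +0.4368]
  T[5,:] = [+0.0000, +0.0065, +0.1851, +0.2626, +0.2788, +0.1737]
eigenvalue magnitudes: 0.8402, 0.1859, 0.1859, 0.1360, 0.0110, 0.0000.
spectral radius ρ = 0.8402; 0.8402 < 1 ⇒ converges.

yes, ρ = 0.8402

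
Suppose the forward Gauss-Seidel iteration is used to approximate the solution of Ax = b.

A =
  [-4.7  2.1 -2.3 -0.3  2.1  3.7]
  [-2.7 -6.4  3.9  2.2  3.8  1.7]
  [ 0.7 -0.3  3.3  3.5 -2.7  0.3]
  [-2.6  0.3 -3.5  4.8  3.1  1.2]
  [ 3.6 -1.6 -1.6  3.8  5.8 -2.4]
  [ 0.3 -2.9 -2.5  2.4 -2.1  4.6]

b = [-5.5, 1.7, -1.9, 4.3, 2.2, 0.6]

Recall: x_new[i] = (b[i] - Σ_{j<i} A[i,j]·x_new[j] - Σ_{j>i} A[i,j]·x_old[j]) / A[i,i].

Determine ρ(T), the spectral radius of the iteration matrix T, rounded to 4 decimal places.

1.2929

Write A = D+L+U with D = diag(-4.7, -6.4, 3.3, 4.8, 5.8, 4.6).
GS T = -(D+L)⁻¹U: row 0 first, T[0,1] = -(2.1)/(-4.7) = +0.4468; later rows by forward substitution.
  T[0,:] = [+0.0000, +0.4468, -0.4894, -0.0638, +0.4468, +0.7872]
  T[1,:] = [+0.0000, -0.1885, +0.8158, +0.3707, +0.4053, -0.0665]
  T[2,:] = [+0.0000, -0.1119, +0.1780, -1.0134, +0.7602, -0.2639]
  T[3,:] = [+0.0000, +0.1722, -0.1863, -0.7967, +0.1252, -0.0119]
  T[4,:] = [+0.0000, -0.4730, +0.6999, +0.3843, -0.0378, -0.1582]
  T[5,:] = [+0.0000, -0.5146, +1.0597, +0.2782, +0.5569, -0.3027]
moduli |λ_i(T)| = 1.2929, 0.6125, 0.6125, 0.2846, 0.0365, 0.0000.
ρ = 1.2929; 1.2929 > 1: divergent.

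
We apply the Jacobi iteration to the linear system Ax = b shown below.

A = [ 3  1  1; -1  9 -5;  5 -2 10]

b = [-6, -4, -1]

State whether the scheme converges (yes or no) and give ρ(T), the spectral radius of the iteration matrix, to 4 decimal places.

yes, ρ = 0.6157

Write A = D+L+U with D = diag(3, 9, 10).
T_J = -D⁻¹(L+U): T[2,0] = -(5)/(10) = -0.5000; T[2,2] = 0.
  T[0,:] = [+0.0000, -0.3333, -0.3333]
  T[1,:] = [+0.1111, +0.0000, +0.5556]
  T[2,:] = [-0.5000, +0.2000, +0.0000]
moduli |λ_i(T)| = 0.6157, 0.3720, 0.3720.
spectral radius ρ = 0.6157; 0.6157 < 1: convergent.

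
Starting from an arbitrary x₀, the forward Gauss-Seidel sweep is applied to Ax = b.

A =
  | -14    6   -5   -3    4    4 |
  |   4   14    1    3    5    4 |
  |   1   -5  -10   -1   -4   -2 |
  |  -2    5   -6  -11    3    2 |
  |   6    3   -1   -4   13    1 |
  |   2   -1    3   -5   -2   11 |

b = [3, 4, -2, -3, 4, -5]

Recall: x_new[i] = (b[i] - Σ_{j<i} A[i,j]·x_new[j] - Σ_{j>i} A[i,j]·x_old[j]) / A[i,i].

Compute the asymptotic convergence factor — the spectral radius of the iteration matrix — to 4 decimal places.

0.5735

Let D = diag(-14, 14, -10, -11, 13, 11); L, U the strict triangles.
GS T = -(D+L)⁻¹U: row 0 first, T[0,1] = -(6)/(-14) = +0.4286; later rows by forward substitution.
  T[0,:] = [+0.0000  +0.4286  -0.3571  -0.2143  +0.2857  +0.2857]
  T[1,:] = [+0.0000  -0.1224  +0.0306  -0.1531  -0.4388  -0.3673]
  T[2,:] = [+0.0000  +0.1041  -0.0510  -0.0449  -0.1520  +0.0122]
  T[3,:] = [+0.0000  -0.1904  +0.1067  -0.0061  +0.1043  -0.0438]
  T[4,:] = [+0.0000  -0.2201  +0.1867  +0.1289  -0.0102  -0.1365]
  T[5,:] = [+0.0000  -0.2440  +0.1641  +0.0579  -0.0048  -0.1334]
|λ(T)| sorted: 0.5735, 0.3085, 0.0961, 0.0262, 0.0262, 0.0000.
spectral radius ρ = 0.5735; 0.5735 < 1, so it converges for any x₀.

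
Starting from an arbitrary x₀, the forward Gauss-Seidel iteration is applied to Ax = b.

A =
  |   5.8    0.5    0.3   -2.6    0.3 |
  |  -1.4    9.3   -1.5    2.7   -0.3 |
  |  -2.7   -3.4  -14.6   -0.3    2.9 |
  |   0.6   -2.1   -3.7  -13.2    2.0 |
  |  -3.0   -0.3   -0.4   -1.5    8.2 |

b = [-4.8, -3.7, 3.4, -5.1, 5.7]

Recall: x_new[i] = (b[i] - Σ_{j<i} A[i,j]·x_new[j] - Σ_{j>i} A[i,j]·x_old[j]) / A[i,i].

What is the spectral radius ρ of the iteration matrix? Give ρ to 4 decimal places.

Write A = D+L+U with D = diag(5.8, 9.3, -14.6, -13.2, 8.2).
Gauss-Seidel: T = -(D+L)⁻¹U, row 0 first, T[0,4] = -(0.3)/(5.8) = -0.0517; later rows by forward substitution.
  T[0,:] = [+0.0000  -0.0862  -0.0517  +0.4483  -0.0517]
  T[1,:] = [+0.0000  -0.0130  +0.1535  -0.2228  +0.0245]
  T[2,:] = [+0.0000  +0.0190  -0.0262  -0.0516  +0.2025]
  T[3,:] = [+0.0000  -0.0072  -0.0194  +0.0703  +0.0885]
  T[4,:] = [+0.0000  -0.0324  -0.0181  +0.1662  +0.0080]
|roots of det(T-λI)|: 0.1524, 0.1252, 0.0288, 0.0288, 0.0000.
ρ(T) = max|λ| = 0.1524; 0.1524 < 1: convergent.

0.1524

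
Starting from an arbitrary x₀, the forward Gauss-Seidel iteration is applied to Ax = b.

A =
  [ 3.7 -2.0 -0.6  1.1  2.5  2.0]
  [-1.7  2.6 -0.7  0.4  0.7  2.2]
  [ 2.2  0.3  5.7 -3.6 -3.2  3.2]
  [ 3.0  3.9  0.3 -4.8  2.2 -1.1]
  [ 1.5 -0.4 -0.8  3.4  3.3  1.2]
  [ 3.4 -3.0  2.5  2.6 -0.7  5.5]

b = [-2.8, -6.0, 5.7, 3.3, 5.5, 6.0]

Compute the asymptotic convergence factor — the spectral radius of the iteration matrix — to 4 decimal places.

Let D = diag(3.7, 2.6, 5.7, -4.8, 3.3, 5.5); L, U the strict triangles.
T_GS = -(D+L)⁻¹U: row 0 first, T[0,3] = -(1.1)/(3.7) = -0.2973; later rows by forward substitution.
  T[0,:] = [+0.0000  +0.5405  +0.1622  -0.2973  -0.6757  -0.5405]
  T[1,:] = [+0.0000  +0.3534  +0.3753  -0.3482  -0.7110  -1.1996]
  T[2,:] = [+0.0000  -0.2272  -0.0823  +0.7647  +0.8596  -0.2896]
  T[3,:] = [+0.0000  +0.6108  +0.4011  -0.4210  -0.4879  -1.5598]
  T[4,:] = [+0.0000  -0.8873  -0.4614  +0.7120  +0.9321  +1.2735]
  T[5,:] = [+0.0000  -0.4397  -0.1065  -0.0641  -0.0116  +0.7109]
moduli |λ_i(T)| = 1.5189, 0.4823, 0.3519, 0.2851, 0.1289, 0.0000.
ρ(T) = max|λ| = 1.5189; 1.5189 > 1 ⇒ diverges.

1.5189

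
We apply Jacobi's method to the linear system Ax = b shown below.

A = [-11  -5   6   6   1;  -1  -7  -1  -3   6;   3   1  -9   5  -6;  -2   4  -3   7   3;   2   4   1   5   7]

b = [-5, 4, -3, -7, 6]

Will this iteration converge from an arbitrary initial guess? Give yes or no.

Split A = D + L + U, D = diag(-11, -7, -9, 7, 7).
T_J = -D⁻¹(L+U): T[2,1] = -(1)/(-9) = +0.1111; T[2,2] = 0.
  T[0,:] = [+0.0000  -0.4545  +0.5455  +0.5455  +0.0909]
  T[1,:] = [-0.1429  +0.0000  -0.1429  -0.4286  +0.8571]
  T[2,:] = [+0.3333  +0.1111  +0.0000  +0.5556  -0.6667]
  T[3,:] = [+0.2857  -0.5714  +0.4286  +0.0000  -0.4286]
  T[4,:] = [-0.2857  -0.5714  -0.1429  -0.7143  +0.0000]
|eigenvalues of T|: 1.3318, 0.6949, 0.6949, 0.4109, 0.2263.
ρ(T) = max|λ| = 1.3318; 1.3318 > 1: divergent.

no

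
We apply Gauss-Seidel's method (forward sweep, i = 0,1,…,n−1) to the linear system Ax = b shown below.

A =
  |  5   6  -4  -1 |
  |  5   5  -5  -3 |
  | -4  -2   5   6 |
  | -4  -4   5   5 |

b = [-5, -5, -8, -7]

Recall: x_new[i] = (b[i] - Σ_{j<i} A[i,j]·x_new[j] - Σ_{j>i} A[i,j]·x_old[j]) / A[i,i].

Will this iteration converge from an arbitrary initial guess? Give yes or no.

no

Write A = D+L+U with D = diag(5, 5, 5, 5).
GS T = -(D+L)⁻¹U: row 0 first, T[0,1] = -(6)/(5) = -1.2000; later rows by forward substitution.
  T[0,:] = [+0.0000  -1.2000  +0.8000  +0.2000]
  T[1,:] = [+0.0000  +1.2000  +0.2000  +0.4000]
  T[2,:] = [+0.0000  -0.4800  +0.7200  -0.8800]
  T[3,:] = [+0.0000  +0.4800  +0.0800  +1.3600]
moduli |λ_i(T)| = 1.4400, 1.1354, 0.7046, 0.0000.
ρ(T) = max|λ| = 1.4400; 1.4400 > 1: divergent.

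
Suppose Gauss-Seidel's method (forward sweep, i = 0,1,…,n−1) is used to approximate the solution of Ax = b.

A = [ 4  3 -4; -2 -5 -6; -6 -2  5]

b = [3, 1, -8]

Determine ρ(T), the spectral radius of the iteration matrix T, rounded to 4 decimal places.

Write A = D+L+U with D = diag(4, -5, 5).
T_GS = -(D+L)⁻¹U: row 0 first, T[0,2] = -(-4)/(4) = +1.0000; later rows by forward substitution.
  T[0,:] = [+0.0000  -0.7500  +1.0000]
  T[1,:] = [+0.0000  +0.3000  -1.6000]
  T[2,:] = [+0.0000  -0.7800  +0.5600]
moduli |λ_i(T)| = 1.5547, 0.6947, 0.0000.
ρ = 1.5547; 1.5547 > 1: divergent.

1.5547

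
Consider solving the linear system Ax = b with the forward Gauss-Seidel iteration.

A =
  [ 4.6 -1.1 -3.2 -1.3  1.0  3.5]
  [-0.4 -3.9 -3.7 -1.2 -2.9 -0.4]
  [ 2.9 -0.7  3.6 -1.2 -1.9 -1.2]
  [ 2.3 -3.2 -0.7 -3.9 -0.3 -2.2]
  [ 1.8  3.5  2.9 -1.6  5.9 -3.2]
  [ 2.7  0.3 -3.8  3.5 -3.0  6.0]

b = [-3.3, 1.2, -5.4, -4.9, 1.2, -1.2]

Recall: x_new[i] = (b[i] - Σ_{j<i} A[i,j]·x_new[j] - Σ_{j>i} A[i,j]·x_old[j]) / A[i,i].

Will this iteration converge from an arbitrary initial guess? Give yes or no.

Split A = D + L + U, D = diag(4.6, -3.9, 3.6, -3.9, 5.9, 6).
T_GS = -(D+L)⁻¹U: row 0 first, T[0,2] = -(-3.2)/(4.6) = +0.6957; later rows by forward substitution.
  T[0,:] = [+0.0000, +0.2391, +0.6957, +0.2826, -0.2174, -0.7609]
  T[1,:] = [+0.0000, -0.0245, -1.0201, -0.3367, -0.7213, -0.0245]
  T[2,:] = [+0.0000, -0.1974, -0.7587, +0.0402, +0.5626, +0.9415]
  T[3,:] = [+0.0000, +0.1966, +1.3834, +0.4357, +0.2857, -1.1617]
  T[4,:] = [+0.0000, +0.0919, +1.1410, +0.2119, +0.2951, +0.0113]
  T[5,:] = [+0.0000, -0.3001, -0.9791, -0.2331, +0.4711, +1.6232]
|roots of det(T-λI)|: 1.5136, 0.9453, 0.8239, 0.0347, 0.0347, 0.0000.
ρ = 1.5136; 1.5136 > 1, so it fails to converge.

no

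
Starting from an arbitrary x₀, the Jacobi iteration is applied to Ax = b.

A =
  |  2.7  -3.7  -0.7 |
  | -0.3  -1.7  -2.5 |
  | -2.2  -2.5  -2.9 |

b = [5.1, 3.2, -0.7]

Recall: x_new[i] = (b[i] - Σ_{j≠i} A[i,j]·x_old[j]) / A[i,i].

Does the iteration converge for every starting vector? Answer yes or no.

Diagonal D = diag(2.7, -1.7, -2.9); L, U strict lower/upper.
T_J = -D⁻¹(L+U): T[0,2] = -(-0.7)/(2.7) = +0.2593; T[0,0] = 0.
  T[0,:] = [+0.0000, +1.3704, +0.2593]
  T[1,:] = [-0.1765, +0.0000, -1.4706]
  T[2,:] = [-0.7586, -0.8621, +0.0000]
|eigenvalues of T|: 1.3971, 1.0595, 1.0595.
ρ = 1.3971; 1.3971 > 1, so it fails to converge.

no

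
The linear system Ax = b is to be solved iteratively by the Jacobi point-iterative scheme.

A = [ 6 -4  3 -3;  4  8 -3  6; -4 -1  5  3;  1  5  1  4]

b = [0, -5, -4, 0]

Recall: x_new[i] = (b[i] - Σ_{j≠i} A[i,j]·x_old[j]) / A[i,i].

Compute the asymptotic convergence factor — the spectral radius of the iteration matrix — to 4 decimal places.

A = D + L + U where D = diag(6, 8, 5, 4).
Jacobi T = -D⁻¹(L+U): T[3,1] = -(5)/(4) = -1.2500; T[3,3] = 0.
  T[0,:] = [+0.0000  +0.6667  -0.5000  +0.5000]
  T[1,:] = [-0.5000  +0.0000  +0.3750  -0.7500]
  T[2,:] = [+0.8000  +0.2000  +0.0000  -0.6000]
  T[3,:] = [-0.2500  -1.2500  -0.2500  +0.0000]
|λ(T)| sorted: 1.1862, 0.8676, 0.8676, 0.6335.
spectral radius ρ = 1.1862; 1.1862 > 1 ⇒ diverges.

1.1862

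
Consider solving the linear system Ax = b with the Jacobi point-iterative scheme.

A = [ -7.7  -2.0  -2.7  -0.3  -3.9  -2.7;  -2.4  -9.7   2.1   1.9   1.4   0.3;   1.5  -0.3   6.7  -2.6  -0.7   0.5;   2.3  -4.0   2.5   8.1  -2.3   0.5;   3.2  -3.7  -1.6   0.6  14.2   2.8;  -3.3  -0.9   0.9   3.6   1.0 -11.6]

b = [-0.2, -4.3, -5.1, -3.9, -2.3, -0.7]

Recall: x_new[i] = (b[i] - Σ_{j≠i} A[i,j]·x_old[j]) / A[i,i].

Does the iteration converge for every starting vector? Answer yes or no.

yes

Let D = diag(-7.7, -9.7, 6.7, 8.1, 14.2, -11.6); L, U the strict triangles.
T_J = -D⁻¹(L+U): T[2,3] = -(-2.6)/(6.7) = +0.3881; T[2,2] = 0.
  T[0,:] = [+0.0000  -0.2597  -0.3506  -0.0390  -0.5065  -0.3506]
  T[1,:] = [-0.2474  +0.0000  +0.2165  +0.1959  +0.1443  +0.0309]
  T[2,:] = [-0.2239  +0.0448  +0.0000  +0.3881  +0.1045  -0.0746]
  T[3,:] = [-0.2840  +0.4938  -0.3086  +0.0000  +0.2840  -0.0617]
  T[4,:] = [-0.2254  +0.2606  +0.1127  -0.0423  +0.0000  -0.1972]
  T[5,:] = [-0.2845  -0.0776  +0.0776  +0.3103  +0.0862  +0.0000]
eigenvalue magnitudes: 0.8276, 0.4772, 0.4166, 0.4166, 0.0450, 0.0412.
ρ = 0.8276; 0.8276 < 1: convergent.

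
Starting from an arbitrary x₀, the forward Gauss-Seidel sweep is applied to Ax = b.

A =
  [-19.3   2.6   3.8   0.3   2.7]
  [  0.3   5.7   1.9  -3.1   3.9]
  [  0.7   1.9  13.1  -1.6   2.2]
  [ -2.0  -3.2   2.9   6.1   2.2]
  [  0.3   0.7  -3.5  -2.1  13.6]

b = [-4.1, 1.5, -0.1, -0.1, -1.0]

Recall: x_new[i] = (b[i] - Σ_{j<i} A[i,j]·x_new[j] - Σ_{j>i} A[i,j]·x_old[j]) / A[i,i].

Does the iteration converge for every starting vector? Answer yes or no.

yes

Diagonal D = diag(-19.3, 5.7, 13.1, 6.1, 13.6); L, U strict lower/upper.
T_GS = -(D+L)⁻¹U: row 0 first, T[0,4] = -(2.7)/(-19.3) = +0.1399; later rows by forward substitution.
  T[0,:] = [+0.0000, +0.1347, +0.1969, +0.0155, +0.1399]
  T[1,:] = [+0.0000, -0.0071, -0.3437, +0.5430, -0.6916]
  T[2,:] = [+0.0000, -0.0062, +0.0393, +0.0425, -0.0751]
  T[3,:] = [+0.0000, +0.0434, -0.1344, +0.2697, -0.6419]
  T[4,:] = [+0.0000, +0.0025, +0.0027, +0.0243, -0.0859]
|eigenvalues of T|: 0.2727, 0.0873, 0.0608, 0.0302, 0.0000.
spectral radius ρ = 0.2727; 0.2727 < 1: convergent.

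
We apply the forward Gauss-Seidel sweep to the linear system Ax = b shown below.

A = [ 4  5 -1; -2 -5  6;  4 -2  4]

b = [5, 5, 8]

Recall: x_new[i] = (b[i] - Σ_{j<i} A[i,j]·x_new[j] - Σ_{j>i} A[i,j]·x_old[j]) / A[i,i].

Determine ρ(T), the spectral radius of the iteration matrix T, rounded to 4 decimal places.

1.6884

Diagonal D = diag(4, -5, 4); L, U strict lower/upper.
GS T = -(D+L)⁻¹U: row 0 first, T[0,2] = -(-1)/(4) = +0.2500; later rows by forward substitution.
  T[0,:] = [+0.0000 -1.2500 +0.2500]
  T[1,:] = [+0.0000 +0.5000 +1.1000]
  T[2,:] = [+0.0000 +1.5000 +0.3000]
eigenvalue magnitudes: 1.6884, 0.8884, 0.0000.
ρ = 1.6884; 1.6884 > 1, so it fails to converge.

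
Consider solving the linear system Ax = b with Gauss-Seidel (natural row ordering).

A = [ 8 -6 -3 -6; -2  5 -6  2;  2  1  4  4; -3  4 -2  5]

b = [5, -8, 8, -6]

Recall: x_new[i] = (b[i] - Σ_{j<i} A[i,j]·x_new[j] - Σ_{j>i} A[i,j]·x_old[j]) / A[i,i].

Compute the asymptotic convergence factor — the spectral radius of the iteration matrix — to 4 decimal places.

1.3050

A = D + L + U where D = diag(8, 5, 4, 5).
T_GS = -(D+L)⁻¹U: row 0 first, T[0,2] = -(-3)/(8) = +0.3750; later rows by forward substitution.
  T[0,:] = [+0.0000  +0.7500  +0.3750  +0.7500]
  T[1,:] = [+0.0000  +0.3000  +1.3500  -0.1000]
  T[2,:] = [+0.0000  -0.4500  -0.5250  -1.3500]
  T[3,:] = [+0.0000  +0.0300  -1.0650  -0.0100]
|roots of det(T-λI)|: 1.3050, 0.6433, 0.6433, 0.0000.
spectral radius ρ = 1.3050; 1.3050 > 1 ⇒ diverges.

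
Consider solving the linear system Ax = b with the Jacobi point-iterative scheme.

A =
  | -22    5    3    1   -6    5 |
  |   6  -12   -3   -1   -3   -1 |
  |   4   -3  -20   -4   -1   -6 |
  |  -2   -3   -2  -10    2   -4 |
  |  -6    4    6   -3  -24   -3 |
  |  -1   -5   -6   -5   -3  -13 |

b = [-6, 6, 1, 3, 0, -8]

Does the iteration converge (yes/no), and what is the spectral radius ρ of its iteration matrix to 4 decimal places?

yes, ρ = 0.8577

Let D = diag(-22, -12, -20, -10, -24, -13); L, U the strict triangles.
T_J = -D⁻¹(L+U): T[5,1] = -(-5)/(-13) = -0.3846; T[5,5] = 0.
  T[0,:] = [+0.0000  +0.2273  +0.1364  +0.0455  -0.2727  +0.2273]
  T[1,:] = [+0.5000  +0.0000  -0.2500  -0.0833  -0.2500  -0.0833]
  T[2,:] = [+0.2000  -0.1500  +0.0000  -0.2000  -0.0500  -0.3000]
  T[3,:] = [-0.2000  -0.3000  -0.2000  +0.0000  +0.2000  -0.4000]
  T[4,:] = [-0.2500  +0.1667  +0.2500  -0.1250  +0.0000  -0.1250]
  T[5,:] = [-0.0769  -0.3846  -0.4615  -0.3846  -0.2308  +0.0000]
|eigenvalues of T|: 0.8577, 0.4622, 0.4622, 0.3304, 0.3001, 0.1151.
spectral radius ρ = 0.8577; 0.8577 < 1: convergent.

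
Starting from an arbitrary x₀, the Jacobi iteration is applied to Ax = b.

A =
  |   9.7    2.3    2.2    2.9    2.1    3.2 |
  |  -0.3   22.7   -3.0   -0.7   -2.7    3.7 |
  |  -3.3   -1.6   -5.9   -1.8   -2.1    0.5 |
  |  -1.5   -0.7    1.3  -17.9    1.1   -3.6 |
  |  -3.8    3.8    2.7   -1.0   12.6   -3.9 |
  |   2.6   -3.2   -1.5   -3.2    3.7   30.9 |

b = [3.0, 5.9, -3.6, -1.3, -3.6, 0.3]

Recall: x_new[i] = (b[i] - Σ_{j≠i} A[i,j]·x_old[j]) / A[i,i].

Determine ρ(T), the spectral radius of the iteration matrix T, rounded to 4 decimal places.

Split A = D + L + U, D = diag(9.7, 22.7, -5.9, -17.9, 12.6, 30.9).
Jacobi T = -D⁻¹(L+U): T[2,5] = -(0.5)/(-5.9) = +0.0847; T[2,2] = 0.
  T[0,:] = [+0.0000 -0.2371 -0.2268 -0.2990 -0.2165 -0.3299]
  T[1,:] = [+0.0132 +0.0000 +0.1322 +0.0308 +0.1189 -0.1630]
  T[2,:] = [-0.5593 -0.2712 +0.0000 -0.3051 -0.3559 +0.0847]
  T[3,:] = [-0.0838 -0.0391 +0.0726 +0.0000 +0.0615 -0.2011]
  T[4,:] = [+0.3016 -0.3016 -0.2143 +0.0794 +0.0000 +0.3095]
  T[5,:] = [-0.0841 +0.1036 +0.0485 +0.1036 -0.1197 +0.0000]
|λ(T)| sorted: 0.4782, 0.3331, 0.3331, 0.2646, 0.2646, 0.0858.
ρ = 0.4782; 0.4782 < 1 ⇒ converges.

0.4782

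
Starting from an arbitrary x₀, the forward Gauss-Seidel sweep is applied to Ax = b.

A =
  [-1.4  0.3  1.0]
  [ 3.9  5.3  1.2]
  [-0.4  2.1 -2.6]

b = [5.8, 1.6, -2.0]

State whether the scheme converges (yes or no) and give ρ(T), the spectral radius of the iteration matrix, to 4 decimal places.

A = D + L + U where D = diag(-1.4, 5.3, -2.6).
Gauss-Seidel: T = -(D+L)⁻¹U, row 0 first, T[0,2] = -(1)/(-1.4) = +0.7143; later rows by forward substitution.
  T[0,:] = [+0.0000  +0.2143  +0.7143]
  T[1,:] = [+0.0000  -0.1577  -0.7520]
  T[2,:] = [+0.0000  -0.1603  -0.7173]
moduli |λ_i(T)| = 0.8834, 0.0084, 0.0000.
ρ = 0.8834; 0.8834 < 1, so it converges for any x₀.

yes, ρ = 0.8834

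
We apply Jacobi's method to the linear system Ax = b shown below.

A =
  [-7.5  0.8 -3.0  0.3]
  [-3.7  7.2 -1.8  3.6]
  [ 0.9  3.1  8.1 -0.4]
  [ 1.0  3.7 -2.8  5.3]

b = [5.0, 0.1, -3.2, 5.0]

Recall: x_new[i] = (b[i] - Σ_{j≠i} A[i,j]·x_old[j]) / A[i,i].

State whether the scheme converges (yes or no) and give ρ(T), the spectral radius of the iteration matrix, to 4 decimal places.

Let D = diag(-7.5, 7.2, 8.1, 5.3); L, U the strict triangles.
Jacobi: T = -D⁻¹(L+U), T[1,3] = -(3.6)/(7.2) = -0.5000; T[1,1] = 0.
  T[0,:] = [+0.0000  +0.1067  -0.4000  +0.0400]
  T[1,:] = [+0.5139  +0.0000  +0.2500  -0.5000]
  T[2,:] = [-0.1111  -0.3827  +0.0000  +0.0494]
  T[3,:] = [-0.1887  -0.6981  +0.5283  +0.0000]
|roots of det(T-λI)|: 0.7692, 0.4523, 0.4523, 0.0214.
ρ(T) = max|λ| = 0.7692; 0.7692 < 1: convergent.

yes, ρ = 0.7692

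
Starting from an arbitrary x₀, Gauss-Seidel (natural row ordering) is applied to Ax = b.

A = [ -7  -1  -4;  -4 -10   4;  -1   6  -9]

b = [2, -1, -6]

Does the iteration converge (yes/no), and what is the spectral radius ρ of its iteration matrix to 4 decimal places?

Split A = D + L + U, D = diag(-7, -10, -9).
T_GS = -(D+L)⁻¹U: row 0 first, T[0,2] = -(-4)/(-7) = -0.5714; later rows by forward substitution.
  T[0,:] = [+0.0000, -0.1429, -0.5714]
  T[1,:] = [+0.0000, +0.0571, +0.6286]
  T[2,:] = [+0.0000, +0.0540, +0.4825]
|λ(T)| sorted: 0.5512, 0.0115, 0.0000.
ρ = 0.5512; 0.5512 < 1: convergent.

yes, ρ = 0.5512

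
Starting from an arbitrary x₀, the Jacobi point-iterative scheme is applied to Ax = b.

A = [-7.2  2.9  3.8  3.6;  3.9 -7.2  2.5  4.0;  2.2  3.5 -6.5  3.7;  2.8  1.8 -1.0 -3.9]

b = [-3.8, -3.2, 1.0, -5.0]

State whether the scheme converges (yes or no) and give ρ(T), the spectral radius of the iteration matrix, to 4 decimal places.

Let D = diag(-7.2, -7.2, -6.5, -3.9); L, U the strict triangles.
Jacobi: T = -D⁻¹(L+U), T[1,3] = -(4)/(-7.2) = +0.5556; T[1,1] = 0.
  T[0,:] = [+0.0000  +0.4028  +0.5278  +0.5000]
  T[1,:] = [+0.5417  +0.0000  +0.3472  +0.5556]
  T[2,:] = [+0.3385  +0.5385  +0.0000  +0.5692]
  T[3,:] = [+0.7179  +0.4615  -0.2564  +0.0000]
eigenvalue magnitudes: 1.2876, 0.4894, 0.4626, 0.4626.
ρ = 1.2876; 1.2876 > 1: divergent.

no, ρ = 1.2876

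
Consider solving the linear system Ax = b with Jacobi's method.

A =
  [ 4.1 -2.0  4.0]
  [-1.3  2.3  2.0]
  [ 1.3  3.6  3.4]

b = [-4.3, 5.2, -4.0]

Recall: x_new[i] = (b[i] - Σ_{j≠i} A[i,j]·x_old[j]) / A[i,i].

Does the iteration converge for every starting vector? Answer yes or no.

A = D + L + U where D = diag(4.1, 2.3, 3.4).
T_J = -D⁻¹(L+U): T[2,1] = -(3.6)/(3.4) = -1.0588; T[2,2] = 0.
  T[0,:] = [+0.0000  +0.4878  -0.9756]
  T[1,:] = [+0.5652  +0.0000  -0.8696]
  T[2,:] = [-0.3824  -1.0588  +0.0000]
|λ(T)| sorted: 1.4443, 0.7925, 0.6518.
ρ = 1.4443; 1.4443 > 1, so it fails to converge.

no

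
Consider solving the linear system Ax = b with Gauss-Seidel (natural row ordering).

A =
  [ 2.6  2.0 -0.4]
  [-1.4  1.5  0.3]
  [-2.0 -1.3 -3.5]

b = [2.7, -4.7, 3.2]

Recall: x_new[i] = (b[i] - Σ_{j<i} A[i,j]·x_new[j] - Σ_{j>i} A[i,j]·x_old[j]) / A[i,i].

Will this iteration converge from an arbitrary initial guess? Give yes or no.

Let D = diag(2.6, 1.5, -3.5); L, U the strict triangles.
T_GS = -(D+L)⁻¹U: row 0 first, T[0,1] = -(2)/(2.6) = -0.7692; later rows by forward substitution.
  T[0,:] = [+0.0000, -0.7692, +0.1538]
  T[1,:] = [+0.0000, -0.7179, -0.0564]
  T[2,:] = [+0.0000, +0.7062, -0.0670]
|eigenvalues of T|: 0.6496, 0.1353, 0.0000.
spectral radius ρ = 0.6496; 0.6496 < 1: convergent.

yes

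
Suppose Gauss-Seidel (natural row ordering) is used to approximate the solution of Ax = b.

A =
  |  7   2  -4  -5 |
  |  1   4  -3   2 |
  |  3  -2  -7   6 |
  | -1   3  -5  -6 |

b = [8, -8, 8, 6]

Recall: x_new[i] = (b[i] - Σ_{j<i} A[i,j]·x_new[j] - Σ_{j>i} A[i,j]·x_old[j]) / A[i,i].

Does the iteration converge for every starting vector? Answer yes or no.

no

Let D = diag(7, 4, -7, -6); L, U the strict triangles.
T_GS = -(D+L)⁻¹U: row 0 first, T[0,3] = -(-5)/(7) = +0.7143; later rows by forward substitution.
  T[0,:] = [+0.0000 -0.2857 +0.5714 +0.7143]
  T[1,:] = [+0.0000 +0.0714 +0.6071 -0.6786]
  T[2,:] = [+0.0000 -0.1429 +0.0714 +1.3571]
  T[3,:] = [+0.0000 +0.2024 +0.1488 -1.5893]
|λ(T)| sorted: 1.5618, 0.2091, 0.0937, 0.0000.
ρ = 1.5618; 1.5618 > 1 ⇒ diverges.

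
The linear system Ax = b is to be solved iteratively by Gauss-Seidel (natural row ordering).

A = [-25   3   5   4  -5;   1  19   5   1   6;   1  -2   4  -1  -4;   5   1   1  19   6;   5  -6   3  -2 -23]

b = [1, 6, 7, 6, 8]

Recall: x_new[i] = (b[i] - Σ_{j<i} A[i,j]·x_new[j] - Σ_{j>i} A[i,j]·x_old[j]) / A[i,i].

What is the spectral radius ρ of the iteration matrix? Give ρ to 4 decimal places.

Diagonal D = diag(-25, 19, 4, 19, -23); L, U strict lower/upper.
Gauss-Seidel: T = -(D+L)⁻¹U, row 0 first, T[0,4] = -(-5)/(-25) = -0.2000; later rows by forward substitution.
  T[0,:] = [+0.0000 +0.1200 +0.2000 +0.1600 -0.2000]
  T[1,:] = [+0.0000 -0.0063 -0.2737 -0.0611 -0.3053]
  T[2,:] = [+0.0000 -0.0332 -0.1868 +0.1795 +0.8974]
  T[3,:] = [+0.0000 -0.0295 -0.0284 -0.0483 -0.2943]
  T[4,:] = [+0.0000 +0.0260 +0.0930 +0.0783 +0.1788]
moduli |λ_i(T)| = 0.3805, 0.2053, 0.0833, 0.0833, 0.0000.
ρ = 0.3805; 0.3805 < 1 ⇒ converges.

0.3805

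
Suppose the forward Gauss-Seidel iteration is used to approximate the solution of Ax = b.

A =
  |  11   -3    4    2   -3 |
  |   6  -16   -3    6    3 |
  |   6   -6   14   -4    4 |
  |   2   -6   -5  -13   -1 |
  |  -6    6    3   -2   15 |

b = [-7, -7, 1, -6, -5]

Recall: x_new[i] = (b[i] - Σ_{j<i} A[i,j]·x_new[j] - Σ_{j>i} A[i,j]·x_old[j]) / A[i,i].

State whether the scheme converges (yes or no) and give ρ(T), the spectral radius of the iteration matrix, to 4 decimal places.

Diagonal D = diag(11, -16, 14, -13, 15); L, U strict lower/upper.
Gauss-Seidel: T = -(D+L)⁻¹U, row 0 first, T[0,3] = -(2)/(11) = -0.1818; later rows by forward substitution.
  T[0,:] = [+0.0000, +0.2727, -0.3636, -0.1818, +0.2727]
  T[1,:] = [+0.0000, +0.1023, -0.3239, +0.3068, +0.2898]
  T[2,:] = [+0.0000, -0.0731, +0.0170, +0.4951, -0.2784]
  T[3,:] = [+0.0000, +0.0229, +0.0870, -0.3600, -0.0616]
  T[4,:] = [+0.0000, +0.0858, -0.0077, -0.3425, +0.0406]
|roots of det(T-λI)|: 0.5004, 0.3682, 0.0494, 0.0494, 0.0000.
ρ(T) = max|λ| = 0.5004; 0.5004 < 1: convergent.

yes, ρ = 0.5004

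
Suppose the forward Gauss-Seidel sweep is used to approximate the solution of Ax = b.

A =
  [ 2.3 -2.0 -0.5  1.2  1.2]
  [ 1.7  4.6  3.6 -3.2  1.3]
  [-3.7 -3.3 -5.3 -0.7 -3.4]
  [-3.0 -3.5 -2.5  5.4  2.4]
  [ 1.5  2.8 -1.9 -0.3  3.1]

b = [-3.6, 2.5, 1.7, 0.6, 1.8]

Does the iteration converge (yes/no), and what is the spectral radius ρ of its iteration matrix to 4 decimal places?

Diagonal D = diag(2.3, 4.6, -5.3, 5.4, 3.1); L, U strict lower/upper.
T_GS = -(D+L)⁻¹U: row 0 first, T[0,4] = -(1.2)/(2.3) = -0.5217; later rows by forward substitution.
  T[0,:] = [+0.0000, +0.8696, +0.2174, -0.5217, -0.5217]
  T[1,:] = [+0.0000, -0.3214, -0.8629, +0.8885, -0.0898]
  T[2,:] = [+0.0000, -0.4070, +0.3855, -0.3210, -0.2214]
  T[3,:] = [+0.0000, +0.0864, -0.2601, +0.1374, -0.8950]
  T[4,:] = [+0.0000, -0.3716, +0.8854, -0.7335, +0.1113]
moduli |λ_i(T)| = 1.3402, 0.6073, 0.3527, 0.0673, 0.0000.
ρ(T) = max|λ| = 1.3402; 1.3402 > 1: divergent.

no, ρ = 1.3402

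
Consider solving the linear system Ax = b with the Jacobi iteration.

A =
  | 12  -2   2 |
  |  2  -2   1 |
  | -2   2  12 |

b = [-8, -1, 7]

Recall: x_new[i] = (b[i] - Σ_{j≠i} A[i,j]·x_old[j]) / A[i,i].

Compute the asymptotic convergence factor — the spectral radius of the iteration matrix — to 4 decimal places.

A = D + L + U where D = diag(12, -2, 12).
T_J = -D⁻¹(L+U): T[2,0] = -(-2)/(12) = +0.1667; T[2,2] = 0.
  T[0,:] = [+0.0000, +0.1667, -0.1667]
  T[1,:] = [+1.0000, +0.0000, +0.5000]
  T[2,:] = [+0.1667, -0.1667, +0.0000]
eigenvalue magnitudes: 0.3997, 0.3229, 0.3229.
ρ = 0.3997; 0.3997 < 1, so it converges for any x₀.

0.3997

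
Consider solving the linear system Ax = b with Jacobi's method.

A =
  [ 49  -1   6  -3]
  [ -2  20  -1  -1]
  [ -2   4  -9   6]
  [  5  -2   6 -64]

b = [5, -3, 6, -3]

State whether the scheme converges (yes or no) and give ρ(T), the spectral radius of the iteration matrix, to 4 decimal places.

yes, ρ = 0.3876

Let D = diag(49, 20, -9, -64); L, U the strict triangles.
Jacobi T = -D⁻¹(L+U): T[3,2] = -(6)/(-64) = +0.0938; T[3,3] = 0.
  T[0,:] = [+0.0000  +0.0204  -0.1224  +0.0612]
  T[1,:] = [+0.1000  +0.0000  +0.0500  +0.0500]
  T[2,:] = [-0.2222  +0.4444  +0.0000  +0.6667]
  T[3,:] = [+0.0781  -0.0312  +0.0938  +0.0000]
moduli |λ_i(T)| = 0.3876, 0.2715, 0.1011, 0.0150.
ρ = 0.3876; 0.3876 < 1 ⇒ converges.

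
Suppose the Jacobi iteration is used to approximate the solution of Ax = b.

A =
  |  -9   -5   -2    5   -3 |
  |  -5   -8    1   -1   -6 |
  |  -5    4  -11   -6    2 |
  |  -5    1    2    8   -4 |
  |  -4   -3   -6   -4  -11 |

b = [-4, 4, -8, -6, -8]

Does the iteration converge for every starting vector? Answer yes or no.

no

Let D = diag(-9, -8, -11, 8, -11); L, U the strict triangles.
T_J = -D⁻¹(L+U): T[0,3] = -(5)/(-9) = +0.5556; T[0,0] = 0.
  T[0,:] = [+0.0000 -0.5556 -0.2222 +0.5556 -0.3333]
  T[1,:] = [-0.6250 +0.0000 +0.1250 -0.1250 -0.7500]
  T[2,:] = [-0.4545 +0.3636 +0.0000 -0.5455 +0.1818]
  T[3,:] = [+0.6250 -0.1250 -0.2500 +0.0000 +0.5000]
  T[4,:] = [-0.3636 -0.2727 -0.5455 -0.3636 +0.0000]
eigenvalue magnitudes: 1.1555, 0.8416, 0.2068, 0.2068, 0.0276.
ρ = 1.1555; 1.1555 > 1: divergent.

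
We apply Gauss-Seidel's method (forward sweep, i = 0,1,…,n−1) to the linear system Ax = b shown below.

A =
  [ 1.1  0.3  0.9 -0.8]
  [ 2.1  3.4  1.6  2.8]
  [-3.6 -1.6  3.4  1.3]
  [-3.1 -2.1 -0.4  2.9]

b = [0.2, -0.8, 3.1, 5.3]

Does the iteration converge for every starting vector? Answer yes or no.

Diagonal D = diag(1.1, 3.4, 3.4, 2.9); L, U strict lower/upper.
GS T = -(D+L)⁻¹U: row 0 first, T[0,3] = -(-0.8)/(1.1) = +0.7273; later rows by forward substitution.
  T[0,:] = [+0.0000 -0.2727 -0.8182 +0.7273]
  T[1,:] = [+0.0000 +0.1684 +0.0348 -1.2727]
  T[2,:] = [+0.0000 -0.2095 -0.8500 -0.2112]
  T[3,:] = [+0.0000 -0.1985 -0.9667 -0.1733]
|λ(T)| sorted: 1.2633, 0.2181, 0.1904, 0.0000.
ρ = 1.2633; 1.2633 > 1, so it fails to converge.

no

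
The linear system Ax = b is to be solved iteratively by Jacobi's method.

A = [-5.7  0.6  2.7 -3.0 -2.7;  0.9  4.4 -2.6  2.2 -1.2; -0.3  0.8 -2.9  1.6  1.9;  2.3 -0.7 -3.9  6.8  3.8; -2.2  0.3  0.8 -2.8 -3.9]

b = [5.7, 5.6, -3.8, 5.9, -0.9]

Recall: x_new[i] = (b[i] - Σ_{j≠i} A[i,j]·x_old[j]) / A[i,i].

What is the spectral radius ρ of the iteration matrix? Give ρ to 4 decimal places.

1.3854

Split A = D + L + U, D = diag(-5.7, 4.4, -2.9, 6.8, -3.9).
Jacobi T = -D⁻¹(L+U): T[4,2] = -(0.8)/(-3.9) = +0.2051; T[4,4] = 0.
  T[0,:] = [+0.0000, +0.1053, +0.4737, -0.5263, -0.4737]
  T[1,:] = [-0.2045, +0.0000, +0.5909, -0.5000, +0.2727]
  T[2,:] = [-0.1034, +0.2759, +0.0000, +0.5517, +0.6552]
  T[3,:] = [-0.3382, +0.1029, +0.5735, +0.0000, -0.5588]
  T[4,:] = [-0.5641, +0.0769, +0.2051, -0.7179, +0.0000]
|eigenvalues of T|: 1.3854, 0.6938, 0.6938, 0.4480, 0.2801.
ρ = 1.3854; 1.3854 > 1 ⇒ diverges.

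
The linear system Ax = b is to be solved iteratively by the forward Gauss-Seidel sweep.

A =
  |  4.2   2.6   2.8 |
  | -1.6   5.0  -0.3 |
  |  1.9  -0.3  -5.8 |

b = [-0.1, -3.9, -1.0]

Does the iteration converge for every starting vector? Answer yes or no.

yes

Diagonal D = diag(4.2, 5, -5.8); L, U strict lower/upper.
GS T = -(D+L)⁻¹U: row 0 first, T[0,1] = -(2.6)/(4.2) = -0.6190; later rows by forward substitution.
  T[0,:] = [+0.0000  -0.6190  -0.6667]
  T[1,:] = [+0.0000  -0.1981  -0.1533]
  T[2,:] = [+0.0000  -0.1925  -0.2105]
|roots of det(T-λI)|: 0.3762, 0.0323, 0.0000.
spectral radius ρ = 0.3762; 0.3762 < 1, so it converges for any x₀.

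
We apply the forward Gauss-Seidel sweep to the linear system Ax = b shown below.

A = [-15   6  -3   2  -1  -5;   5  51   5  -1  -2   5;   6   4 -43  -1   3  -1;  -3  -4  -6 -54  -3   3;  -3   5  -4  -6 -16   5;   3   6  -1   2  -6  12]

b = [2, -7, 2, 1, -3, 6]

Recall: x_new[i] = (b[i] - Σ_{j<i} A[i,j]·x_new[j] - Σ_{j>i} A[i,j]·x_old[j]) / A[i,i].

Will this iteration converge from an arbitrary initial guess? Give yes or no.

yes

Diagonal D = diag(-15, 51, -43, -54, -16, 12); L, U strict lower/upper.
T_GS = -(D+L)⁻¹U: row 0 first, T[0,1] = -(6)/(-15) = +0.4000; later rows by forward substitution.
  T[0,:] = [+0.0000, +0.4000, -0.2000, +0.1333, -0.0667, -0.3333]
  T[1,:] = [+0.0000, -0.0392, -0.0784, +0.0065, +0.0458, -0.0654]
  T[2,:] = [+0.0000, +0.0522, -0.0352, -0.0040, +0.0647, -0.0758]
  T[3,:] = [+0.0000, -0.0251, +0.0208, -0.0074, -0.0624, +0.0873]
  T[4,:] = [+0.0000, -0.0909, +0.0140, -0.0192, +0.0340, +0.3408]
  T[5,:] = [+0.0000, -0.1173, +0.0898, -0.0453, +0.0266, +0.2655]
|λ(T)| sorted: 0.3024, 0.1076, 0.1076, 0.0711, 0.0159, 0.0000.
spectral radius ρ = 0.3024; 0.3024 < 1, so it converges for any x₀.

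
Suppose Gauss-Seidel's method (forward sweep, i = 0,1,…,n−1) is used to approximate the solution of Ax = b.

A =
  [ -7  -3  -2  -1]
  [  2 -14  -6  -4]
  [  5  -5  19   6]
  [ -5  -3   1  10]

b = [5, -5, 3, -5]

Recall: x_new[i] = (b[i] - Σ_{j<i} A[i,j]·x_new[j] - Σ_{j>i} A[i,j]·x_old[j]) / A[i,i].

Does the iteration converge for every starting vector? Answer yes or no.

Diagonal D = diag(-7, -14, 19, 10); L, U strict lower/upper.
GS T = -(D+L)⁻¹U: row 0 first, T[0,2] = -(-2)/(-7) = -0.2857; later rows by forward substitution.
  T[0,:] = [+0.0000  -0.4286  -0.2857  -0.1429]
  T[1,:] = [+0.0000  -0.0612  -0.4694  -0.3061]
  T[2,:] = [+0.0000  +0.0967  -0.0483  -0.3588]
  T[3,:] = [+0.0000  -0.2423  -0.2788  -0.1274]
|λ(T)| sorted: 0.5421, 0.2313, 0.2313, 0.0000.
spectral radius ρ = 0.5421; 0.5421 < 1, so it converges for any x₀.

yes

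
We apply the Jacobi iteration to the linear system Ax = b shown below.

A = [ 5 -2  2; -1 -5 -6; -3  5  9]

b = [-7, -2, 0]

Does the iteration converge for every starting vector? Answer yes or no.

yes

A = D + L + U where D = diag(5, -5, 9).
Jacobi: T = -D⁻¹(L+U), T[1,2] = -(-6)/(-5) = -1.2000; T[1,1] = 0.
  T[0,:] = [+0.0000 +0.4000 -0.4000]
  T[1,:] = [-0.2000 +0.0000 -1.2000]
  T[2,:] = [+0.3333 -0.5556 +0.0000]
|λ(T)| sorted: 0.8355, 0.4947, 0.4947.
ρ(T) = max|λ| = 0.8355; 0.8355 < 1, so it converges for any x₀.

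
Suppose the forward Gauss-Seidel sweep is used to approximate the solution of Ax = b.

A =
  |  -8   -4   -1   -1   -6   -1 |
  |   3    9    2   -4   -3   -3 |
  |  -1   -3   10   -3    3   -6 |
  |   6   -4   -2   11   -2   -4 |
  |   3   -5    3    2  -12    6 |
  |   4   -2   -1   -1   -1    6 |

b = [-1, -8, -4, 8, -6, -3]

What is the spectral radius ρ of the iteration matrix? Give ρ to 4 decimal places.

Split A = D + L + U, D = diag(-8, 9, 10, 11, -12, 6).
GS T = -(D+L)⁻¹U: row 0 first, T[0,2] = -(-1)/(-8) = -0.1250; later rows by forward substitution.
  T[0,:] = [+0.0000  -0.5000  -0.1250  -0.1250  -0.7500  -0.1250]
  T[1,:] = [+0.0000  +0.1667  -0.1806  +0.4861  +0.5833  +0.3750]
  T[2,:] = [+0.0000  -0.0000  -0.0667  +0.4333  -0.2000  +0.7000]
  T[3,:] = [+0.0000  +0.3333  -0.0096  +0.3237  +0.7667  +0.6955]
  T[4,:] = [+0.0000  -0.1389  +0.0257  -0.0715  -0.3528  +0.6034]
  T[5,:] = [+0.0000  +0.4213  +0.0147  +0.3596  +0.7301  +0.5415]
|eigenvalues of T|: 1.4112, 0.6282, 0.2491, 0.2491, 0.0367, 0.0000.
ρ(T) = max|λ| = 1.4112; 1.4112 > 1: divergent.

1.4112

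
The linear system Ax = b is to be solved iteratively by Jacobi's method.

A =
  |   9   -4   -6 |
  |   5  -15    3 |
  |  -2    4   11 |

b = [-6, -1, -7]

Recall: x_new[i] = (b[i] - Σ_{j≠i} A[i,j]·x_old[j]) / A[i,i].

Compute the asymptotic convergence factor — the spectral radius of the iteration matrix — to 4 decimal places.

0.5588

Write A = D+L+U with D = diag(9, -15, 11).
Jacobi T = -D⁻¹(L+U): T[1,0] = -(5)/(-15) = +0.3333; T[1,1] = 0.
  T[0,:] = [+0.0000  +0.4444  +0.6667]
  T[1,:] = [+0.3333  +0.0000  +0.2000]
  T[2,:] = [+0.1818  -0.3636  +0.0000]
|roots of det(T-λI)|: 0.5588, 0.3401, 0.3401.
spectral radius ρ = 0.5588; 0.5588 < 1, so it converges for any x₀.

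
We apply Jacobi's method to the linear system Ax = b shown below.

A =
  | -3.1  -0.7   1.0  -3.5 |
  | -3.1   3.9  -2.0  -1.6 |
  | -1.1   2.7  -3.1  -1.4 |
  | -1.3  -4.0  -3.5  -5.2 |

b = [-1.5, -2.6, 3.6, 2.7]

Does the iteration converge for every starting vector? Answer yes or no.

no

A = D + L + U where D = diag(-3.1, 3.9, -3.1, -5.2).
T_J = -D⁻¹(L+U): T[2,3] = -(-1.4)/(-3.1) = -0.4516; T[2,2] = 0.
  T[0,:] = [+0.0000, -0.2258, +0.3226, -1.1290]
  T[1,:] = [+0.7949, +0.0000, +0.5128, +0.4103]
  T[2,:] = [-0.3548, +0.8710, +0.0000, -0.4516]
  T[3,:] = [-0.2500, -0.7692, -0.6731, +0.0000]
moduli |λ_i(T)| = 1.1218, 0.7256, 0.7256, 0.4834.
ρ(T) = max|λ| = 1.1218; 1.1218 > 1 ⇒ diverges.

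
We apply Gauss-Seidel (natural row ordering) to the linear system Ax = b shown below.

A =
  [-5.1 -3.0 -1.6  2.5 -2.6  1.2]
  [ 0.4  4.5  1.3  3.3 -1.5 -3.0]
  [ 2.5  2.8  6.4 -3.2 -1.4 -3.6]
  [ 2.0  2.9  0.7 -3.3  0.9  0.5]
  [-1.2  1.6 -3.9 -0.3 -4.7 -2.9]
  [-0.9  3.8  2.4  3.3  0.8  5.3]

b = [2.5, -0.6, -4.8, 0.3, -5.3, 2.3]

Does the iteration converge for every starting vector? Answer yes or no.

no

A = D + L + U where D = diag(-5.1, 4.5, 6.4, -3.3, -4.7, 5.3).
GS T = -(D+L)⁻¹U: row 0 first, T[0,1] = -(-3)/(-5.1) = -0.5882; later rows by forward substitution.
  T[0,:] = [+0.0000, -0.5882, -0.3137, +0.4902, -0.5098, +0.2353]
  T[1,:] = [+0.0000, +0.0523, -0.2610, -0.7769, +0.3786, +0.6458]
  T[2,:] = [+0.0000, +0.2069, +0.2367, +0.6484, +0.2522, +0.1881]
  T[3,:] = [+0.0000, -0.2667, -0.3693, -0.2481, +0.3500, +0.9015]
  T[4,:] = [+0.0000, +0.0133, -0.1816, -0.9118, +0.0274, -0.6709]
  T[5,:] = [+0.0000, -0.0670, +0.2840, +0.6388, -0.6943, -0.9682]
|eigenvalues of T|: 1.3421, 0.6635, 0.1852, 0.1852, 0.0795, 0.0000.
spectral radius ρ = 1.3421; 1.3421 > 1 ⇒ diverges.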